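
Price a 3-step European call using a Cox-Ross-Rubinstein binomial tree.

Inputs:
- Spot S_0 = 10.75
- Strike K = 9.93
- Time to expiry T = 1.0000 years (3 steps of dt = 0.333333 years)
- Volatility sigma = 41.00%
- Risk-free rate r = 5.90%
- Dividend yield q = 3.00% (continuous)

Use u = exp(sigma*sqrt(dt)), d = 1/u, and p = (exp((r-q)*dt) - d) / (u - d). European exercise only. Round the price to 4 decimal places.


dt = T/N = 0.333333
u = exp(sigma*sqrt(dt)) = 1.267078; d = 1/u = 0.789217
p = (exp((r-q)*dt) - d) / (u - d) = 0.461424
Discount per step: exp(-r*dt) = 0.980525
Stock lattice S(k, i) with i counting down-moves:
  k=0: S(0,0) = 10.7500
  k=1: S(1,0) = 13.6211; S(1,1) = 8.4841
  k=2: S(2,0) = 17.2590; S(2,1) = 10.7500; S(2,2) = 6.6958
  k=3: S(3,0) = 21.8685; S(3,1) = 13.6211; S(3,2) = 8.4841; S(3,3) = 5.2844
Terminal payoffs V(N, i) = max(S_T - K, 0):
  V(3,0) = 11.938486; V(3,1) = 3.691091; V(3,2) = 0.000000; V(3,3) = 0.000000
Backward induction: V(k, i) = exp(-r*dt) * [p * V(k+1, i) + (1-p) * V(k+1, i+1)].
  V(2,0) = exp(-r*dt) * [p*11.938486 + (1-p)*3.691091] = 7.350639
  V(2,1) = exp(-r*dt) * [p*3.691091 + (1-p)*0.000000] = 1.669988
  V(2,2) = exp(-r*dt) * [p*0.000000 + (1-p)*0.000000] = 0.000000
  V(1,0) = exp(-r*dt) * [p*7.350639 + (1-p)*1.669988] = 4.207605
  V(1,1) = exp(-r*dt) * [p*1.669988 + (1-p)*0.000000] = 0.755565
  V(0,0) = exp(-r*dt) * [p*4.207605 + (1-p)*0.755565] = 2.302683

Answer: Price = V(0,0) = 2.3027


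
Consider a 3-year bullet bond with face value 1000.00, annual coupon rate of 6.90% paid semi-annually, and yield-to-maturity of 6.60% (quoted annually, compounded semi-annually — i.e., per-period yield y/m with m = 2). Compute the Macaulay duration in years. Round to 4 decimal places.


Answer: Macaulay duration = 2.7618 years

Derivation:
Coupon per period c = face * coupon_rate / m = 34.500000
Periods per year m = 2; per-period yield y/m = 0.033000
Number of cashflows N = 6
Cashflows (t years, CF_t, discount factor 1/(1+y/m)^(m*t), PV):
  t = 0.5000: CF_t = 34.500000, DF = 0.968054, PV = 33.397870
  t = 1.0000: CF_t = 34.500000, DF = 0.937129, PV = 32.330949
  t = 1.5000: CF_t = 34.500000, DF = 0.907192, PV = 31.298111
  t = 2.0000: CF_t = 34.500000, DF = 0.878211, PV = 30.298268
  t = 2.5000: CF_t = 34.500000, DF = 0.850156, PV = 29.330366
  t = 3.0000: CF_t = 1034.500000, DF = 0.822997, PV = 851.390041
Price P = sum_t PV_t = 1008.045607
Macaulay numerator sum_t t * PV_t:
  t * PV_t at t = 0.5000: 16.698935
  t * PV_t at t = 1.0000: 32.330949
  t * PV_t at t = 1.5000: 46.947167
  t * PV_t at t = 2.0000: 60.596537
  t * PV_t at t = 2.5000: 73.325916
  t * PV_t at t = 3.0000: 2554.170124
Macaulay duration D = (sum_t t * PV_t) / P = 2784.069627 / 1008.045607 = 2.761849


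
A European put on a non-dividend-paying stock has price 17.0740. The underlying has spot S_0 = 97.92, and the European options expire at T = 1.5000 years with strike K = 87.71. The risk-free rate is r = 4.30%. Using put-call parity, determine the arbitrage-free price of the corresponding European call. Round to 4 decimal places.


Put-call parity: C - P = S_0 * exp(-qT) - K * exp(-rT).
S_0 * exp(-qT) = 97.9200 * 1.00000000 = 97.92000000
K * exp(-rT) = 87.7100 * 0.93753611 = 82.23129258
C = P + S*exp(-qT) - K*exp(-rT)
C = 17.0740 + 97.92000000 - 82.23129258 = 32.7627

Answer: Call price = 32.7627


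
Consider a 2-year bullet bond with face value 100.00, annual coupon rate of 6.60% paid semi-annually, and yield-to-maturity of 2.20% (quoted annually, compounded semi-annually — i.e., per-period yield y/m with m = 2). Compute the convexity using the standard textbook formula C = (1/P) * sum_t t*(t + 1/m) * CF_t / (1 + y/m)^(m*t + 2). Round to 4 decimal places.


Coupon per period c = face * coupon_rate / m = 3.300000
Periods per year m = 2; per-period yield y/m = 0.011000
Number of cashflows N = 4
Cashflows (t years, CF_t, discount factor 1/(1+y/m)^(m*t), PV):
  t = 0.5000: CF_t = 3.300000, DF = 0.989120, PV = 3.264095
  t = 1.0000: CF_t = 3.300000, DF = 0.978358, PV = 3.228581
  t = 1.5000: CF_t = 3.300000, DF = 0.967713, PV = 3.193453
  t = 2.0000: CF_t = 103.300000, DF = 0.957184, PV = 98.877095
Price P = sum_t PV_t = 108.563223
Convexity numerator sum_t t*(t + 1/m) * CF_t / (1+y/m)^(m*t + 2):
  t = 0.5000: term = 1.596726
  t = 1.0000: term = 4.738060
  t = 1.5000: term = 9.373017
  t = 2.0000: term = 483.685861
Convexity = (1/P) * sum = 499.393665 / 108.563223 = 4.600026

Answer: Convexity = 4.6000


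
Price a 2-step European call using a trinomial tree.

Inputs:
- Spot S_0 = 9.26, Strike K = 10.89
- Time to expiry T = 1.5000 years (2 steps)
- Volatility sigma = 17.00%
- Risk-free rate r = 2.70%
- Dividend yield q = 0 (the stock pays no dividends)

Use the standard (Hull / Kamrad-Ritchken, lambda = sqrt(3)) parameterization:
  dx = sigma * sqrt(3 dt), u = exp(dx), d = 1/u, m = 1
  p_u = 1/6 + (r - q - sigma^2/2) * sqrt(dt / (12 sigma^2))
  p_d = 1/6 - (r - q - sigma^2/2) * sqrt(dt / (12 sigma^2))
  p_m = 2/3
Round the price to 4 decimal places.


dt = T/N = 0.750000; dx = sigma*sqrt(3*dt) = 0.255000
u = exp(dx) = 1.290462; d = 1/u = 0.774916
p_u = 0.185123, p_m = 0.666667, p_d = 0.148211
Discount per step: exp(-r*dt) = 0.979954
Stock lattice S(k, j) with j the centered position index:
  k=0: S(0,+0) = 9.2600
  k=1: S(1,-1) = 7.1757; S(1,+0) = 9.2600; S(1,+1) = 11.9497
  k=2: S(2,-2) = 5.5606; S(2,-1) = 7.1757; S(2,+0) = 9.2600; S(2,+1) = 11.9497; S(2,+2) = 15.4206
Terminal payoffs V(N, j) = max(S_T - K, 0):
  V(2,-2) = 0.000000; V(2,-1) = 0.000000; V(2,+0) = 0.000000; V(2,+1) = 1.059675; V(2,+2) = 4.530596
Backward induction: V(k, j) = exp(-r*dt) * [p_u * V(k+1, j+1) + p_m * V(k+1, j) + p_d * V(k+1, j-1)]
  V(1,-1) = exp(-r*dt) * [p_u*0.000000 + p_m*0.000000 + p_d*0.000000] = 0.000000
  V(1,+0) = exp(-r*dt) * [p_u*1.059675 + p_m*0.000000 + p_d*0.000000] = 0.192237
  V(1,+1) = exp(-r*dt) * [p_u*4.530596 + p_m*1.059675 + p_d*0.000000] = 1.514190
  V(0,+0) = exp(-r*dt) * [p_u*1.514190 + p_m*0.192237 + p_d*0.000000] = 0.400281

Answer: Price = V(0,0) = 0.4003


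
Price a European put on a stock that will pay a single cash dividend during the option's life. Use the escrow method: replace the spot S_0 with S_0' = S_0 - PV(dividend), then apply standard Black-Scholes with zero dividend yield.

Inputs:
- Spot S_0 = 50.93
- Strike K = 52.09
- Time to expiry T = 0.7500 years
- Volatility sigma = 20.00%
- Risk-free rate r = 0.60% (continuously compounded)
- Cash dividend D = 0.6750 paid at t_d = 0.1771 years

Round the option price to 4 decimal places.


Answer: Price = 4.3811

Derivation:
PV(D) = D * exp(-r * t_d) = 0.6750 * 0.99893796 = 0.67428313
S_0' = S_0 - PV(D) = 50.9300 - 0.67428313 = 50.25571687
d1 = (ln(S_0'/K) + (r + sigma^2/2)*T) / (sigma*sqrt(T)) = -0.09438916
d2 = d1 - sigma*sqrt(T) = -0.26759424
exp(-rT) = 0.99551011
N(-d1) = 0.53759999; N(-d2) = 0.60549417
P = K * exp(-rT) * N(-d2) - S_0' * N(-d1) = 52.0900 * 0.99551011 * 0.60549417 - 50.25571687 * 0.53759999 = 4.3811


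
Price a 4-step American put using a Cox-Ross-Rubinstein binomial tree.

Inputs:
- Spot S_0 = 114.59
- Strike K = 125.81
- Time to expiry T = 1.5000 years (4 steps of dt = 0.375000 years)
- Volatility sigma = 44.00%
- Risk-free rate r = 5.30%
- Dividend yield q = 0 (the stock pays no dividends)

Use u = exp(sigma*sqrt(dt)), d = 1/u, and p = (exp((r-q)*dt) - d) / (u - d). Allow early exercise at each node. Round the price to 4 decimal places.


Answer: Price = V(0,0) = 27.3805

Derivation:
dt = T/N = 0.375000
u = exp(sigma*sqrt(dt)) = 1.309236; d = 1/u = 0.763804
p = (exp((r-q)*dt) - d) / (u - d) = 0.469847
Discount per step: exp(-r*dt) = 0.980321
Stock lattice S(k, i) with i counting down-moves:
  k=0: S(0,0) = 114.5900
  k=1: S(1,0) = 150.0254; S(1,1) = 87.5243
  k=2: S(2,0) = 196.4186; S(2,1) = 114.5900; S(2,2) = 66.8514
  k=3: S(3,0) = 257.1584; S(3,1) = 150.0254; S(3,2) = 87.5243; S(3,3) = 51.0614
  k=4: S(4,0) = 336.6810; S(4,1) = 196.4186; S(4,2) = 114.5900; S(4,3) = 66.8514; S(4,4) = 39.0009
Terminal payoffs V(N, i) = max(K - S_T, 0):
  V(4,0) = 0.000000; V(4,1) = 0.000000; V(4,2) = 11.220000; V(4,3) = 58.958563; V(4,4) = 86.809087
Backward induction: V(k, i) = exp(-r*dt) * [p * V(k+1, i) + (1-p) * V(k+1, i+1)]; then take max(V_cont, immediate exercise) for American.
  V(3,0) = exp(-r*dt) * [p*0.000000 + (1-p)*0.000000] = 0.000000; exercise = 0.000000; V(3,0) = max -> 0.000000
  V(3,1) = exp(-r*dt) * [p*0.000000 + (1-p)*11.220000] = 5.831259; exercise = 0.000000; V(3,1) = max -> 5.831259
  V(3,2) = exp(-r*dt) * [p*11.220000 + (1-p)*58.958563] = 35.809893; exercise = 38.285683; V(3,2) = max -> 38.285683
  V(3,3) = exp(-r*dt) * [p*58.958563 + (1-p)*86.809087] = 72.272806; exercise = 74.748595; V(3,3) = max -> 74.748595
  V(2,0) = exp(-r*dt) * [p*0.000000 + (1-p)*5.831259] = 3.030622; exercise = 0.000000; V(2,0) = max -> 3.030622
  V(2,1) = exp(-r*dt) * [p*5.831259 + (1-p)*38.285683] = 22.583722; exercise = 11.220000; V(2,1) = max -> 22.583722
  V(2,2) = exp(-r*dt) * [p*38.285683 + (1-p)*74.748595] = 56.482774; exercise = 58.958563; V(2,2) = max -> 58.958563
  V(1,0) = exp(-r*dt) * [p*3.030622 + (1-p)*22.583722] = 13.133122; exercise = 0.000000; V(1,0) = max -> 13.133122
  V(1,1) = exp(-r*dt) * [p*22.583722 + (1-p)*58.958563] = 41.044037; exercise = 38.285683; V(1,1) = max -> 41.044037
  V(0,0) = exp(-r*dt) * [p*13.133122 + (1-p)*41.044037] = 27.380541; exercise = 11.220000; V(0,0) = max -> 27.380541


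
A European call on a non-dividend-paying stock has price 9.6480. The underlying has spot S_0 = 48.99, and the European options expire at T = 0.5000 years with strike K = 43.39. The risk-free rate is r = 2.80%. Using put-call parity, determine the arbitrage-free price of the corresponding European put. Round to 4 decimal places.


Answer: Put price = 3.4448

Derivation:
Put-call parity: C - P = S_0 * exp(-qT) - K * exp(-rT).
S_0 * exp(-qT) = 48.9900 * 1.00000000 = 48.99000000
K * exp(-rT) = 43.3900 * 0.98609754 = 42.78677245
P = C - S*exp(-qT) + K*exp(-rT)
P = 9.6480 - 48.99000000 + 42.78677245 = 3.4448


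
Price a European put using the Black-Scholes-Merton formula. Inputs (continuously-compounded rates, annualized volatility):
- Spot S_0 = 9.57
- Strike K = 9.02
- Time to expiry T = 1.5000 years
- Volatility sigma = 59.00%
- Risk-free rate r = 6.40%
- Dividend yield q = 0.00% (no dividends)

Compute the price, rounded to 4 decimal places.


Answer: Price = 1.8730

Derivation:
d1 = (ln(S/K) + (r - q + 0.5*sigma^2) * T) / (sigma * sqrt(T)) = 0.57606445
d2 = d1 - sigma * sqrt(T) = -0.14653502
exp(-rT) = 0.90846402; exp(-qT) = 1.00000000
P = K * exp(-rT) * N(-d2) - S_0 * exp(-qT) * N(-d1)
N(-d1) = 0.28228581; N(-d2) = 0.55825048
P = 9.0200 * 0.90846402 * 0.55825048 - 9.5700 * 1.00000000 * 0.28228581 = 1.8730


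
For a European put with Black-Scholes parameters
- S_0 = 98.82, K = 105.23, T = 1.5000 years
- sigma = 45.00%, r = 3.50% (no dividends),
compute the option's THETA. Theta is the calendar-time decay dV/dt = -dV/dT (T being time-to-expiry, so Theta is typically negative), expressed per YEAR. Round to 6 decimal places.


Answer: Theta = -4.855799

Derivation:
d1 = 0.2567910463; d2 = -0.2943441458
phi(d1) = 0.3860033025; exp(-qT) = 1.0000000000; exp(-rT) = 0.9488543211
Theta = -S*exp(-qT)*phi(d1)*sigma/(2*sqrt(T)) + r*K*exp(-rT)*N(-d2) - q*S*exp(-qT)*N(-d1)
N(-d1) = 0.3986700412; N(-d2) = 0.6157525288; sqrt(T) = 1.2247448714
Term 1 = -98.8200 * 1.0000000000 * 0.3860033025 * 0.4500 / (2 * 1.2247448714) = -7.0076557411
Term 2 = 0.0350 * 105.2300 * 0.9488543211 * 0.6157525288 = 2.1518567588
Term 3 = 0 (no dividend yield, q = 0)
Theta = -7.0076557411 + (2.1518567588) + (0.0000000000) = -4.855799


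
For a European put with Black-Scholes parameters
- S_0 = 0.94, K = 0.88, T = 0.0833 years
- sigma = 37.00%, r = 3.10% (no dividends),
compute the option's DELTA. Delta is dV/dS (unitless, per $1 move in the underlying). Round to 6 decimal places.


d1 = 0.6952265224; d2 = 0.5884380867
phi(d1) = 0.3132954851; exp(-qT) = 1.0000000000; exp(-rT) = 0.9974210313
N(-d1) = 0.2434566767
Delta = -exp(-qT) * N(-d1) = -1.0000000000 * 0.2434566767 = -0.243457

Answer: Delta = -0.243457


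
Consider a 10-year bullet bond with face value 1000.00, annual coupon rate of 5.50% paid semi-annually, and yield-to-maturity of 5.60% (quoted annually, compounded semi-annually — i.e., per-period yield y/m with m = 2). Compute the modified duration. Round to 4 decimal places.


Coupon per period c = face * coupon_rate / m = 27.500000
Periods per year m = 2; per-period yield y/m = 0.028000
Number of cashflows N = 20
Cashflows (t years, CF_t, discount factor 1/(1+y/m)^(m*t), PV):
  t = 0.5000: CF_t = 27.500000, DF = 0.972763, PV = 26.750973
  t = 1.0000: CF_t = 27.500000, DF = 0.946267, PV = 26.022347
  t = 1.5000: CF_t = 27.500000, DF = 0.920493, PV = 25.313567
  t = 2.0000: CF_t = 27.500000, DF = 0.895422, PV = 24.624093
  t = 2.5000: CF_t = 27.500000, DF = 0.871033, PV = 23.953397
  t = 3.0000: CF_t = 27.500000, DF = 0.847308, PV = 23.300970
  t = 3.5000: CF_t = 27.500000, DF = 0.824230, PV = 22.666313
  t = 4.0000: CF_t = 27.500000, DF = 0.801780, PV = 22.048943
  t = 4.5000: CF_t = 27.500000, DF = 0.779941, PV = 21.448388
  t = 5.0000: CF_t = 27.500000, DF = 0.758698, PV = 20.864191
  t = 5.5000: CF_t = 27.500000, DF = 0.738033, PV = 20.295906
  t = 6.0000: CF_t = 27.500000, DF = 0.717931, PV = 19.743099
  t = 6.5000: CF_t = 27.500000, DF = 0.698376, PV = 19.205349
  t = 7.0000: CF_t = 27.500000, DF = 0.679354, PV = 18.682246
  t = 7.5000: CF_t = 27.500000, DF = 0.660851, PV = 18.173391
  t = 8.0000: CF_t = 27.500000, DF = 0.642851, PV = 17.678396
  t = 8.5000: CF_t = 27.500000, DF = 0.625341, PV = 17.196883
  t = 9.0000: CF_t = 27.500000, DF = 0.608309, PV = 16.728486
  t = 9.5000: CF_t = 27.500000, DF = 0.591740, PV = 16.272846
  t = 10.0000: CF_t = 1027.500000, DF = 0.575622, PV = 591.452044
Price P = sum_t PV_t = 992.421829
First compute Macaulay numerator sum_t t * PV_t:
  t * PV_t at t = 0.5000: 13.375486
  t * PV_t at t = 1.0000: 26.022347
  t * PV_t at t = 1.5000: 37.970351
  t * PV_t at t = 2.0000: 49.248185
  t * PV_t at t = 2.5000: 59.883494
  t * PV_t at t = 3.0000: 69.902911
  t * PV_t at t = 3.5000: 79.332097
  t * PV_t at t = 4.0000: 88.195772
  t * PV_t at t = 4.5000: 96.517747
  t * PV_t at t = 5.0000: 104.320954
  t * PV_t at t = 5.5000: 111.627480
  t * PV_t at t = 6.0000: 118.458593
  t * PV_t at t = 6.5000: 124.834768
  t * PV_t at t = 7.0000: 130.775723
  t * PV_t at t = 7.5000: 136.300434
  t * PV_t at t = 8.0000: 141.427168
  t * PV_t at t = 8.5000: 146.173508
  t * PV_t at t = 9.0000: 150.556371
  t * PV_t at t = 9.5000: 154.592037
  t * PV_t at t = 10.0000: 5914.520445
Macaulay duration D = 7754.035873 / 992.421829 = 7.813246
Modified duration = D / (1 + y/m) = 7.813246 / (1 + 0.028000) = 7.600434

Answer: Modified duration = 7.6004


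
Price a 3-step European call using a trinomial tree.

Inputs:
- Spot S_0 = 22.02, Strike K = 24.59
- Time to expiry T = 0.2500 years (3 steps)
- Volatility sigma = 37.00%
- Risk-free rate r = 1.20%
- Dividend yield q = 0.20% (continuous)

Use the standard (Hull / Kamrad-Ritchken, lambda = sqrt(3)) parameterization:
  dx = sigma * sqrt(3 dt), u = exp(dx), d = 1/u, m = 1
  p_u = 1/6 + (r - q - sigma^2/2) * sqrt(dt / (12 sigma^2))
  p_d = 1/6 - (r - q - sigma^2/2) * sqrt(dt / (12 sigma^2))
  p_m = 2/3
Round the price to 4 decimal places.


Answer: Price = V(0,0) = 0.8050

Derivation:
dt = T/N = 0.083333; dx = sigma*sqrt(3*dt) = 0.185000
u = exp(dx) = 1.203218; d = 1/u = 0.831104
p_u = 0.153502, p_m = 0.666667, p_d = 0.179831
Discount per step: exp(-r*dt) = 0.999000
Stock lattice S(k, j) with j the centered position index:
  k=0: S(0,+0) = 22.0200
  k=1: S(1,-1) = 18.3009; S(1,+0) = 22.0200; S(1,+1) = 26.4949
  k=2: S(2,-2) = 15.2100; S(2,-1) = 18.3009; S(2,+0) = 22.0200; S(2,+1) = 26.4949; S(2,+2) = 31.8791
  k=3: S(3,-3) = 12.6411; S(3,-2) = 15.2100; S(3,-1) = 18.3009; S(3,+0) = 22.0200; S(3,+1) = 26.4949; S(3,+2) = 31.8791; S(3,+3) = 38.3575
Terminal payoffs V(N, j) = max(S_T - K, 0):
  V(3,-3) = 0.000000; V(3,-2) = 0.000000; V(3,-1) = 0.000000; V(3,+0) = 0.000000; V(3,+1) = 1.904870; V(3,+2) = 7.289116; V(3,+3) = 13.767540
Backward induction: V(k, j) = exp(-r*dt) * [p_u * V(k+1, j+1) + p_m * V(k+1, j) + p_d * V(k+1, j-1)]
  V(2,-2) = exp(-r*dt) * [p_u*0.000000 + p_m*0.000000 + p_d*0.000000] = 0.000000
  V(2,-1) = exp(-r*dt) * [p_u*0.000000 + p_m*0.000000 + p_d*0.000000] = 0.000000
  V(2,+0) = exp(-r*dt) * [p_u*1.904870 + p_m*0.000000 + p_d*0.000000] = 0.292110
  V(2,+1) = exp(-r*dt) * [p_u*7.289116 + p_m*1.904870 + p_d*0.000000] = 2.386422
  V(2,+2) = exp(-r*dt) * [p_u*13.767540 + p_m*7.289116 + p_d*1.904870] = 7.308002
  V(1,-1) = exp(-r*dt) * [p_u*0.292110 + p_m*0.000000 + p_d*0.000000] = 0.044795
  V(1,+0) = exp(-r*dt) * [p_u*2.386422 + p_m*0.292110 + p_d*0.000000] = 0.560500
  V(1,+1) = exp(-r*dt) * [p_u*7.308002 + p_m*2.386422 + p_d*0.292110] = 2.762509
  V(0,+0) = exp(-r*dt) * [p_u*2.762509 + p_m*0.560500 + p_d*0.044795] = 0.804968


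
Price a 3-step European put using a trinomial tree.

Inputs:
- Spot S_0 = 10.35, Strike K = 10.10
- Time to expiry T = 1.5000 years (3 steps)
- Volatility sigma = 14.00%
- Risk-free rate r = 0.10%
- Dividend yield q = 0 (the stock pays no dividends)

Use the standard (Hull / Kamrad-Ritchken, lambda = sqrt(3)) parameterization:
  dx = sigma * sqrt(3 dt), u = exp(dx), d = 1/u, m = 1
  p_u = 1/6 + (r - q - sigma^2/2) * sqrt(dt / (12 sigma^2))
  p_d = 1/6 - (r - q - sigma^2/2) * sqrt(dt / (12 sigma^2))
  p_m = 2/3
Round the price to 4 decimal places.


dt = T/N = 0.500000; dx = sigma*sqrt(3*dt) = 0.171464
u = exp(dx) = 1.187042; d = 1/u = 0.842430
p_u = 0.153836, p_m = 0.666667, p_d = 0.179497
Discount per step: exp(-r*dt) = 0.999500
Stock lattice S(k, j) with j the centered position index:
  k=0: S(0,+0) = 10.3500
  k=1: S(1,-1) = 8.7192; S(1,+0) = 10.3500; S(1,+1) = 12.2859
  k=2: S(2,-2) = 7.3453; S(2,-1) = 8.7192; S(2,+0) = 10.3500; S(2,+1) = 12.2859; S(2,+2) = 14.5839
  k=3: S(3,-3) = 6.1879; S(3,-2) = 7.3453; S(3,-1) = 8.7192; S(3,+0) = 10.3500; S(3,+1) = 12.2859; S(3,+2) = 14.5839; S(3,+3) = 17.3116
Terminal payoffs V(N, j) = max(K - S_T, 0):
  V(3,-3) = 3.912113; V(3,-2) = 2.754720; V(3,-1) = 1.380846; V(3,+0) = 0.000000; V(3,+1) = 0.000000; V(3,+2) = 0.000000; V(3,+3) = 0.000000
Backward induction: V(k, j) = exp(-r*dt) * [p_u * V(k+1, j+1) + p_m * V(k+1, j) + p_d * V(k+1, j-1)]
  V(2,-2) = exp(-r*dt) * [p_u*1.380846 + p_m*2.754720 + p_d*3.912113] = 2.749742
  V(2,-1) = exp(-r*dt) * [p_u*0.000000 + p_m*1.380846 + p_d*2.754720] = 1.414321
  V(2,+0) = exp(-r*dt) * [p_u*0.000000 + p_m*0.000000 + p_d*1.380846] = 0.247734
  V(2,+1) = exp(-r*dt) * [p_u*0.000000 + p_m*0.000000 + p_d*0.000000] = 0.000000
  V(2,+2) = exp(-r*dt) * [p_u*0.000000 + p_m*0.000000 + p_d*0.000000] = 0.000000
  V(1,-1) = exp(-r*dt) * [p_u*0.247734 + p_m*1.414321 + p_d*2.749742] = 1.473826
  V(1,+0) = exp(-r*dt) * [p_u*0.000000 + p_m*0.247734 + p_d*1.414321] = 0.418814
  V(1,+1) = exp(-r*dt) * [p_u*0.000000 + p_m*0.000000 + p_d*0.247734] = 0.044445
  V(0,+0) = exp(-r*dt) * [p_u*0.044445 + p_m*0.418814 + p_d*1.473826] = 0.550319

Answer: Price = V(0,0) = 0.5503


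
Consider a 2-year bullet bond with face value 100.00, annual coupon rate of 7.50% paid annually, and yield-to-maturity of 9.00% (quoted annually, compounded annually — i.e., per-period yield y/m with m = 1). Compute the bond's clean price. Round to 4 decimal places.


Answer: Price = 97.3613

Derivation:
Coupon per period c = face * coupon_rate / m = 7.500000
Periods per year m = 1; per-period yield y/m = 0.090000
Number of cashflows N = 2
Cashflows (t years, CF_t, discount factor 1/(1+y/m)^(m*t), PV):
  t = 1.0000: CF_t = 7.500000, DF = 0.917431, PV = 6.880734
  t = 2.0000: CF_t = 107.500000, DF = 0.841680, PV = 90.480599
Price P = sum_t PV_t = 97.361333


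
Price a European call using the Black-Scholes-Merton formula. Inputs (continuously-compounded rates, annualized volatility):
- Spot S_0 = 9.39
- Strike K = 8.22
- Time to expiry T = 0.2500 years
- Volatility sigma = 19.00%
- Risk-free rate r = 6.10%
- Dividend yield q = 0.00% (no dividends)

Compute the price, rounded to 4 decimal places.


d1 = (ln(S/K) + (r - q + 0.5*sigma^2) * T) / (sigma * sqrt(T)) = 1.60881668
d2 = d1 - sigma * sqrt(T) = 1.51381668
exp(-rT) = 0.98486569; exp(-qT) = 1.00000000
C = S_0 * exp(-qT) * N(d1) - K * exp(-rT) * N(d2)
N(d1) = 0.94617178; N(d2) = 0.93496383
C = 9.3900 * 1.00000000 * 0.94617178 - 8.2200 * 0.98486569 * 0.93496383 = 1.3155

Answer: Price = 1.3155


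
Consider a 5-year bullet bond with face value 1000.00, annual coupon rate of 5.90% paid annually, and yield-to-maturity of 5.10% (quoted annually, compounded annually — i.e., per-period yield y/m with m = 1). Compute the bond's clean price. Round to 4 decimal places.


Answer: Price = 1034.5403

Derivation:
Coupon per period c = face * coupon_rate / m = 59.000000
Periods per year m = 1; per-period yield y/m = 0.051000
Number of cashflows N = 5
Cashflows (t years, CF_t, discount factor 1/(1+y/m)^(m*t), PV):
  t = 1.0000: CF_t = 59.000000, DF = 0.951475, PV = 56.137012
  t = 2.0000: CF_t = 59.000000, DF = 0.905304, PV = 53.412952
  t = 3.0000: CF_t = 59.000000, DF = 0.861374, PV = 50.821077
  t = 4.0000: CF_t = 59.000000, DF = 0.819576, PV = 48.354973
  t = 5.0000: CF_t = 1059.000000, DF = 0.779806, PV = 825.814264
Price P = sum_t PV_t = 1034.540278


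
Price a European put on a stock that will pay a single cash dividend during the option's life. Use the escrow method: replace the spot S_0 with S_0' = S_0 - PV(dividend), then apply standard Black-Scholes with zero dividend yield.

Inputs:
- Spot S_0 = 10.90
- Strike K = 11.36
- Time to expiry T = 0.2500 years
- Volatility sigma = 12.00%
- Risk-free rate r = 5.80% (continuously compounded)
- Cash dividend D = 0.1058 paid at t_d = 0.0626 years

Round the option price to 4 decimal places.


Answer: Price = 0.5115

Derivation:
PV(D) = D * exp(-r * t_d) = 0.1058 * 0.99637578 = 0.10541656
S_0' = S_0 - PV(D) = 10.9000 - 0.10541656 = 10.79458344
d1 = (ln(S_0'/K) + (r + sigma^2/2)*T) / (sigma*sqrt(T)) = -0.57923230
d2 = d1 - sigma*sqrt(T) = -0.63923230
exp(-rT) = 0.98560462
N(-d1) = 0.71878378; N(-d2) = 0.73866409
P = K * exp(-rT) * N(-d2) - S_0' * N(-d1) = 11.3600 * 0.98560462 * 0.73866409 - 10.79458344 * 0.71878378 = 0.5115


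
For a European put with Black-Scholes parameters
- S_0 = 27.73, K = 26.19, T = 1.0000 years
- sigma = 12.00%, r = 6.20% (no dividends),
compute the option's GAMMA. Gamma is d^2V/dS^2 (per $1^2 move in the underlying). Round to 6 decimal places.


d1 = 1.0528100092; d2 = 0.9328100092
phi(d1) = 0.2292039659; exp(-qT) = 1.0000000000; exp(-rT) = 0.9398828868
Gamma = exp(-qT) * phi(d1) / (S * sigma * sqrt(T)) = 1.0000000000 * 0.2292039659 / (27.7300 * 0.1200 * 1.0000000000) = 0.068880

Answer: Gamma = 0.068880


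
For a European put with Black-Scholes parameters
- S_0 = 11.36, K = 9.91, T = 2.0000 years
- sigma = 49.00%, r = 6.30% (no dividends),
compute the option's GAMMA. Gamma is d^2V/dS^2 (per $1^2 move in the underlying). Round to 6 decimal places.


Answer: Gamma = 0.038955

Derivation:
d1 = 0.7253675468; d2 = 0.0324029012
phi(d1) = 0.3066594066; exp(-qT) = 1.0000000000; exp(-rT) = 0.8816148468
Gamma = exp(-qT) * phi(d1) / (S * sigma * sqrt(T)) = 1.0000000000 * 0.3066594066 / (11.3600 * 0.4900 * 1.4142135624) = 0.038955


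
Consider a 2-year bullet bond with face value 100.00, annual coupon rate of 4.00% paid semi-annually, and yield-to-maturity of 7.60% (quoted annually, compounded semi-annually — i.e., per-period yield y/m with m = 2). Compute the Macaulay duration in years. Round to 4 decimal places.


Answer: Macaulay duration = 1.9396 years

Derivation:
Coupon per period c = face * coupon_rate / m = 2.000000
Periods per year m = 2; per-period yield y/m = 0.038000
Number of cashflows N = 4
Cashflows (t years, CF_t, discount factor 1/(1+y/m)^(m*t), PV):
  t = 0.5000: CF_t = 2.000000, DF = 0.963391, PV = 1.926782
  t = 1.0000: CF_t = 2.000000, DF = 0.928122, PV = 1.856245
  t = 1.5000: CF_t = 2.000000, DF = 0.894145, PV = 1.788290
  t = 2.0000: CF_t = 102.000000, DF = 0.861411, PV = 87.863957
Price P = sum_t PV_t = 93.435274
Macaulay numerator sum_t t * PV_t:
  t * PV_t at t = 0.5000: 0.963391
  t * PV_t at t = 1.0000: 1.856245
  t * PV_t at t = 1.5000: 2.682435
  t * PV_t at t = 2.0000: 175.727914
Macaulay duration D = (sum_t t * PV_t) / P = 181.229985 / 93.435274 = 1.939631


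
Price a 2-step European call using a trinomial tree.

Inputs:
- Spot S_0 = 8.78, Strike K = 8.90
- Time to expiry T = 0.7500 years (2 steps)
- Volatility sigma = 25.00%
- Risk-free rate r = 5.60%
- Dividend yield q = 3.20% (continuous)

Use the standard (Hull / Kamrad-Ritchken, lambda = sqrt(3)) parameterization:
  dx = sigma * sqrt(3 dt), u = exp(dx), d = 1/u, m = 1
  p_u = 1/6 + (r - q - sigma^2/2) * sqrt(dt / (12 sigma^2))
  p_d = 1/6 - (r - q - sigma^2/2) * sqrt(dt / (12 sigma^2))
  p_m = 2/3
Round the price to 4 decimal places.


Answer: Price = V(0,0) = 0.6765

Derivation:
dt = T/N = 0.375000; dx = sigma*sqrt(3*dt) = 0.265165
u = exp(dx) = 1.303646; d = 1/u = 0.767079
p_u = 0.161540, p_m = 0.666667, p_d = 0.171793
Discount per step: exp(-r*dt) = 0.979219
Stock lattice S(k, j) with j the centered position index:
  k=0: S(0,+0) = 8.7800
  k=1: S(1,-1) = 6.7350; S(1,+0) = 8.7800; S(1,+1) = 11.4460
  k=2: S(2,-2) = 5.1662; S(2,-1) = 6.7350; S(2,+0) = 8.7800; S(2,+1) = 11.4460; S(2,+2) = 14.9216
Terminal payoffs V(N, j) = max(S_T - K, 0):
  V(2,-2) = 0.000000; V(2,-1) = 0.000000; V(2,+0) = 0.000000; V(2,+1) = 2.546013; V(2,+2) = 6.021550
Backward induction: V(k, j) = exp(-r*dt) * [p_u * V(k+1, j+1) + p_m * V(k+1, j) + p_d * V(k+1, j-1)]
  V(1,-1) = exp(-r*dt) * [p_u*0.000000 + p_m*0.000000 + p_d*0.000000] = 0.000000
  V(1,+0) = exp(-r*dt) * [p_u*2.546013 + p_m*0.000000 + p_d*0.000000] = 0.402736
  V(1,+1) = exp(-r*dt) * [p_u*6.021550 + p_m*2.546013 + p_d*0.000000] = 2.614577
  V(0,+0) = exp(-r*dt) * [p_u*2.614577 + p_m*0.402736 + p_d*0.000000] = 0.676494


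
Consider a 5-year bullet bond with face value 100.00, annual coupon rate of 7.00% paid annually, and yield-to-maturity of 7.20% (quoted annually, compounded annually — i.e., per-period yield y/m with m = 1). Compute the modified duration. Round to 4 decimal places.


Answer: Modified duration = 4.0899

Derivation:
Coupon per period c = face * coupon_rate / m = 7.000000
Periods per year m = 1; per-period yield y/m = 0.072000
Number of cashflows N = 5
Cashflows (t years, CF_t, discount factor 1/(1+y/m)^(m*t), PV):
  t = 1.0000: CF_t = 7.000000, DF = 0.932836, PV = 6.529851
  t = 2.0000: CF_t = 7.000000, DF = 0.870183, PV = 6.091279
  t = 3.0000: CF_t = 7.000000, DF = 0.811738, PV = 5.682163
  t = 4.0000: CF_t = 7.000000, DF = 0.757218, PV = 5.300525
  t = 5.0000: CF_t = 107.000000, DF = 0.706360, PV = 75.580516
Price P = sum_t PV_t = 99.184333
First compute Macaulay numerator sum_t t * PV_t:
  t * PV_t at t = 1.0000: 6.529851
  t * PV_t at t = 2.0000: 12.182557
  t * PV_t at t = 3.0000: 17.046489
  t * PV_t at t = 4.0000: 21.202101
  t * PV_t at t = 5.0000: 377.902579
Macaulay duration D = 434.863576 / 99.184333 = 4.384398
Modified duration = D / (1 + y/m) = 4.384398 / (1 + 0.072000) = 4.089923


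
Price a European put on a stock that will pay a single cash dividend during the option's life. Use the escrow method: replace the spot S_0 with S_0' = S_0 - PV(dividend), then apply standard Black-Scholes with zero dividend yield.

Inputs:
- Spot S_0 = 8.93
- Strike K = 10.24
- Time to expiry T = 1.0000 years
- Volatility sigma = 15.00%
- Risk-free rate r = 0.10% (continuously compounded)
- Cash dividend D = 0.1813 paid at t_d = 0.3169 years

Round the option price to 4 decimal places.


PV(D) = D * exp(-r * t_d) = 0.1813 * 0.99968315 = 0.18124256
S_0' = S_0 - PV(D) = 8.9300 - 0.18124256 = 8.74875744
d1 = (ln(S_0'/K) + (r + sigma^2/2)*T) / (sigma*sqrt(T)) = -0.96759957
d2 = d1 - sigma*sqrt(T) = -1.11759957
exp(-rT) = 0.99900050
N(-d1) = 0.83337780; N(-d2) = 0.86813097
P = K * exp(-rT) * N(-d2) - S_0' * N(-d1) = 10.2400 * 0.99900050 * 0.86813097 - 8.74875744 * 0.83337780 = 1.5898

Answer: Price = 1.5898


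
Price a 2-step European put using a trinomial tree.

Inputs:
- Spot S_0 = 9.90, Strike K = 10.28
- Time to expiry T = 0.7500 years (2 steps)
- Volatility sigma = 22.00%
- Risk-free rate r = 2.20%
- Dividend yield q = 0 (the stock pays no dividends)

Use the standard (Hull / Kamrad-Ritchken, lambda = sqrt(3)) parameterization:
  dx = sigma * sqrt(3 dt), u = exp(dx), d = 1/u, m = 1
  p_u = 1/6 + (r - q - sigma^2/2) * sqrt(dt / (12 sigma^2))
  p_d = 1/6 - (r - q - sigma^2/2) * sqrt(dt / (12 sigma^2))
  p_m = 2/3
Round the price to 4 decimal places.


Answer: Price = V(0,0) = 0.8396

Derivation:
dt = T/N = 0.375000; dx = sigma*sqrt(3*dt) = 0.233345
u = exp(dx) = 1.262817; d = 1/u = 0.791880
p_u = 0.164899, p_m = 0.666667, p_d = 0.168434
Discount per step: exp(-r*dt) = 0.991784
Stock lattice S(k, j) with j the centered position index:
  k=0: S(0,+0) = 9.9000
  k=1: S(1,-1) = 7.8396; S(1,+0) = 9.9000; S(1,+1) = 12.5019
  k=2: S(2,-2) = 6.2080; S(2,-1) = 7.8396; S(2,+0) = 9.9000; S(2,+1) = 12.5019; S(2,+2) = 15.7876
Terminal payoffs V(N, j) = max(K - S_T, 0):
  V(2,-2) = 4.071966; V(2,-1) = 2.440387; V(2,+0) = 0.380000; V(2,+1) = 0.000000; V(2,+2) = 0.000000
Backward induction: V(k, j) = exp(-r*dt) * [p_u * V(k+1, j+1) + p_m * V(k+1, j) + p_d * V(k+1, j-1)]
  V(1,-1) = exp(-r*dt) * [p_u*0.380000 + p_m*2.440387 + p_d*4.071966] = 2.355928
  V(1,+0) = exp(-r*dt) * [p_u*0.000000 + p_m*0.380000 + p_d*2.440387] = 0.658920
  V(1,+1) = exp(-r*dt) * [p_u*0.000000 + p_m*0.000000 + p_d*0.380000] = 0.063479
  V(0,+0) = exp(-r*dt) * [p_u*0.063479 + p_m*0.658920 + p_d*2.355928] = 0.839612


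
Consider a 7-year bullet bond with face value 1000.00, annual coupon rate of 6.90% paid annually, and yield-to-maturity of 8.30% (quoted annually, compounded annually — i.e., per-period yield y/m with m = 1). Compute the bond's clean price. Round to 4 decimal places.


Answer: Price = 927.8527

Derivation:
Coupon per period c = face * coupon_rate / m = 69.000000
Periods per year m = 1; per-period yield y/m = 0.083000
Number of cashflows N = 7
Cashflows (t years, CF_t, discount factor 1/(1+y/m)^(m*t), PV):
  t = 1.0000: CF_t = 69.000000, DF = 0.923361, PV = 63.711911
  t = 2.0000: CF_t = 69.000000, DF = 0.852596, PV = 58.829096
  t = 3.0000: CF_t = 69.000000, DF = 0.787254, PV = 54.320495
  t = 4.0000: CF_t = 69.000000, DF = 0.726919, PV = 50.157429
  t = 5.0000: CF_t = 69.000000, DF = 0.671209, PV = 46.313415
  t = 6.0000: CF_t = 69.000000, DF = 0.619768, PV = 42.764003
  t = 7.0000: CF_t = 1069.000000, DF = 0.572270, PV = 611.756382
Price P = sum_t PV_t = 927.852732


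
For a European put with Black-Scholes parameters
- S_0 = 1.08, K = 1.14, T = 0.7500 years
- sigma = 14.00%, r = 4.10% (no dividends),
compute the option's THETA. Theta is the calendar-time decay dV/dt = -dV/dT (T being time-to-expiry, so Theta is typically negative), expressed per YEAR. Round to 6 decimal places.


Answer: Theta = -0.007337

Derivation:
d1 = -0.1316954214; d2 = -0.2529389779
phi(d1) = 0.3954976731; exp(-qT) = 1.0000000000; exp(-rT) = 0.9697179723
Theta = -S*exp(-qT)*phi(d1)*sigma/(2*sqrt(T)) + r*K*exp(-rT)*N(-d2) - q*S*exp(-qT)*N(-d1)
N(-d1) = 0.5523873964; N(-d2) = 0.5998423157; sqrt(T) = 0.8660254038
Term 1 = -1.0800 * 1.0000000000 * 0.3954976731 * 0.1400 / (2 * 0.8660254038) = -0.0345251120
Term 2 = 0.0410 * 1.1400 * 0.9697179723 * 0.5998423157 = 0.0271876238
Term 3 = 0 (no dividend yield, q = 0)
Theta = -0.0345251120 + (0.0271876238) + (0.0000000000) = -0.007337


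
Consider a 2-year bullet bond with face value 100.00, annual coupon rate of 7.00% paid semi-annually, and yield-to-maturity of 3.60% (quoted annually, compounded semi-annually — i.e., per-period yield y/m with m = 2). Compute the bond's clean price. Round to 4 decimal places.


Answer: Price = 106.5047

Derivation:
Coupon per period c = face * coupon_rate / m = 3.500000
Periods per year m = 2; per-period yield y/m = 0.018000
Number of cashflows N = 4
Cashflows (t years, CF_t, discount factor 1/(1+y/m)^(m*t), PV):
  t = 0.5000: CF_t = 3.500000, DF = 0.982318, PV = 3.438114
  t = 1.0000: CF_t = 3.500000, DF = 0.964949, PV = 3.377322
  t = 1.5000: CF_t = 3.500000, DF = 0.947887, PV = 3.317605
  t = 2.0000: CF_t = 103.500000, DF = 0.931127, PV = 96.371637
Price P = sum_t PV_t = 106.504679


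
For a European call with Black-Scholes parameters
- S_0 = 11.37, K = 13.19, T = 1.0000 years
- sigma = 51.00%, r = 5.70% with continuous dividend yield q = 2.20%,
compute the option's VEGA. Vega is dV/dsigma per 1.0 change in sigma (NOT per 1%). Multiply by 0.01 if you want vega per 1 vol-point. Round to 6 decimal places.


Answer: Vega = 4.434931

Derivation:
d1 = 0.0324889040; d2 = -0.4775110960
phi(d1) = 0.3987317884; exp(-qT) = 0.9782402351; exp(-rT) = 0.9445940694
Vega = S * exp(-qT) * phi(d1) * sqrt(T) = 11.3700 * 0.9782402351 * 0.3987317884 * 1.0000000000 = 4.434931


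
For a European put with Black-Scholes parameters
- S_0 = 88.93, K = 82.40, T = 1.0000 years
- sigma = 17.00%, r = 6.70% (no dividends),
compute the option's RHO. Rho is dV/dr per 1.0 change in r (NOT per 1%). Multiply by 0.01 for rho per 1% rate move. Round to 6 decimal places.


Answer: Rho = -17.285063

Derivation:
d1 = 0.9277300382; d2 = 0.7577300382
phi(d1) = 0.2594269691; exp(-qT) = 1.0000000000; exp(-rT) = 0.9351952013
N(-d2) = 0.2243063063
Rho = -K*T*exp(-rT)*N(-d2) = -82.4000 * 1.0000 * 0.9351952013 * 0.2243063063 = -17.285063


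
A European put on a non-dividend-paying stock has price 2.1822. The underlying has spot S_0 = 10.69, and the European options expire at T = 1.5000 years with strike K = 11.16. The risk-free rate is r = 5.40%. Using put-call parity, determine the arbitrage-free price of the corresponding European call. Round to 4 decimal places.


Answer: Call price = 2.5805

Derivation:
Put-call parity: C - P = S_0 * exp(-qT) - K * exp(-rT).
S_0 * exp(-qT) = 10.6900 * 1.00000000 = 10.69000000
K * exp(-rT) = 11.1600 * 0.92219369 = 10.29168160
C = P + S*exp(-qT) - K*exp(-rT)
C = 2.1822 + 10.69000000 - 10.29168160 = 2.5805


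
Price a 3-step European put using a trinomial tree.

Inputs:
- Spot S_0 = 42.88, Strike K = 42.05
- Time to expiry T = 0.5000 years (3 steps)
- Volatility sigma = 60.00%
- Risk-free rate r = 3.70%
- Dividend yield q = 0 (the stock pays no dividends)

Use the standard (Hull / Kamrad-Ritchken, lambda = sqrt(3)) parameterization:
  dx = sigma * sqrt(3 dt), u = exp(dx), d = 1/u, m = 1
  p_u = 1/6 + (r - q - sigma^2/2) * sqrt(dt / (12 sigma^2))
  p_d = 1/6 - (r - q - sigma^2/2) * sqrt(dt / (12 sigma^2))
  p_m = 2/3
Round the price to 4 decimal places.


Answer: Price = V(0,0) = 5.7667

Derivation:
dt = T/N = 0.166667; dx = sigma*sqrt(3*dt) = 0.424264
u = exp(dx) = 1.528465; d = 1/u = 0.654251
p_u = 0.138579, p_m = 0.666667, p_d = 0.194755
Discount per step: exp(-r*dt) = 0.993852
Stock lattice S(k, j) with j the centered position index:
  k=0: S(0,+0) = 42.8800
  k=1: S(1,-1) = 28.0543; S(1,+0) = 42.8800; S(1,+1) = 65.5406
  k=2: S(2,-2) = 18.3545; S(2,-1) = 28.0543; S(2,+0) = 42.8800; S(2,+1) = 65.5406; S(2,+2) = 100.1765
  k=3: S(3,-3) = 12.0085; S(3,-2) = 18.3545; S(3,-1) = 28.0543; S(3,+0) = 42.8800; S(3,+1) = 65.5406; S(3,+2) = 100.1765; S(3,+3) = 153.1163
Terminal payoffs V(N, j) = max(K - S_T, 0):
  V(3,-3) = 30.041517; V(3,-2) = 23.695452; V(3,-1) = 13.995713; V(3,+0) = 0.000000; V(3,+1) = 0.000000; V(3,+2) = 0.000000; V(3,+3) = 0.000000
Backward induction: V(k, j) = exp(-r*dt) * [p_u * V(k+1, j+1) + p_m * V(k+1, j) + p_d * V(k+1, j-1)]
  V(2,-2) = exp(-r*dt) * [p_u*13.995713 + p_m*23.695452 + p_d*30.041517] = 23.442192
  V(2,-1) = exp(-r*dt) * [p_u*0.000000 + p_m*13.995713 + p_d*23.695452] = 13.859541
  V(2,+0) = exp(-r*dt) * [p_u*0.000000 + p_m*0.000000 + p_d*13.995713] = 2.708971
  V(2,+1) = exp(-r*dt) * [p_u*0.000000 + p_m*0.000000 + p_d*0.000000] = 0.000000
  V(2,+2) = exp(-r*dt) * [p_u*0.000000 + p_m*0.000000 + p_d*0.000000] = 0.000000
  V(1,-1) = exp(-r*dt) * [p_u*2.708971 + p_m*13.859541 + p_d*23.442192] = 14.093395
  V(1,+0) = exp(-r*dt) * [p_u*0.000000 + p_m*2.708971 + p_d*13.859541] = 4.477493
  V(1,+1) = exp(-r*dt) * [p_u*0.000000 + p_m*0.000000 + p_d*2.708971] = 0.524341
  V(0,+0) = exp(-r*dt) * [p_u*0.524341 + p_m*4.477493 + p_d*14.093395] = 5.766739


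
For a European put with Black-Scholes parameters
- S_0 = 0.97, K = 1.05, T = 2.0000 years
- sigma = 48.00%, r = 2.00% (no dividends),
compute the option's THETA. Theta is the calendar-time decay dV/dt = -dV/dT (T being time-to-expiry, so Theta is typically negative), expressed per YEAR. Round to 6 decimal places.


Answer: Theta = -0.049915

Derivation:
d1 = 0.2815914699; d2 = -0.3972310401
phi(d1) = 0.3834349053; exp(-qT) = 1.0000000000; exp(-rT) = 0.9607894392
Theta = -S*exp(-qT)*phi(d1)*sigma/(2*sqrt(T)) + r*K*exp(-rT)*N(-d2) - q*S*exp(-qT)*N(-d1)
N(-d1) = 0.3891283909; N(-d2) = 0.6544014527; sqrt(T) = 1.4142135624
Term 1 = -0.9700 * 1.0000000000 * 0.3834349053 * 0.4800 / (2 * 1.4142135624) = -0.0631189294
Term 2 = 0.0200 * 1.0500 * 0.9607894392 * 0.6544014527 = 0.0132035821
Term 3 = 0 (no dividend yield, q = 0)
Theta = -0.0631189294 + (0.0132035821) + (0.0000000000) = -0.049915


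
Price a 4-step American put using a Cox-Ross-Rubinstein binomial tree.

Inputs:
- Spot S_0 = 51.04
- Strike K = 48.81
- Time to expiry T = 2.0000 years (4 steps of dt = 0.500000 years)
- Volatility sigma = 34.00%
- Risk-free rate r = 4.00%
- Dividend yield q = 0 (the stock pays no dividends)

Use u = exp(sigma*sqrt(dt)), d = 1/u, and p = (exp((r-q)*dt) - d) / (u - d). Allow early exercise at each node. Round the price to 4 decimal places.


dt = T/N = 0.500000
u = exp(sigma*sqrt(dt)) = 1.271778; d = 1/u = 0.786300
p = (exp((r-q)*dt) - d) / (u - d) = 0.481795
Discount per step: exp(-r*dt) = 0.980199
Stock lattice S(k, i) with i counting down-moves:
  k=0: S(0,0) = 51.0400
  k=1: S(1,0) = 64.9116; S(1,1) = 40.1328
  k=2: S(2,0) = 82.5531; S(2,1) = 51.0400; S(2,2) = 31.5564
  k=3: S(3,0) = 104.9893; S(3,1) = 64.9116; S(3,2) = 40.1328; S(3,3) = 24.8128
  k=4: S(4,0) = 133.5231; S(4,1) = 82.5531; S(4,2) = 51.0400; S(4,3) = 31.5564; S(4,4) = 19.5103
Terminal payoffs V(N, i) = max(K - S_T, 0):
  V(4,0) = 0.000000; V(4,1) = 0.000000; V(4,2) = 0.000000; V(4,3) = 17.253581; V(4,4) = 29.299663
Backward induction: V(k, i) = exp(-r*dt) * [p * V(k+1, i) + (1-p) * V(k+1, i+1)]; then take max(V_cont, immediate exercise) for American.
  V(3,0) = exp(-r*dt) * [p*0.000000 + (1-p)*0.000000] = 0.000000; exercise = 0.000000; V(3,0) = max -> 0.000000
  V(3,1) = exp(-r*dt) * [p*0.000000 + (1-p)*0.000000] = 0.000000; exercise = 0.000000; V(3,1) = max -> 0.000000
  V(3,2) = exp(-r*dt) * [p*0.000000 + (1-p)*17.253581] = 8.763850; exercise = 8.677225; V(3,2) = max -> 8.763850
  V(3,3) = exp(-r*dt) * [p*17.253581 + (1-p)*29.299663] = 23.030671; exercise = 23.997173; V(3,3) = max -> 23.997173
  V(2,0) = exp(-r*dt) * [p*0.000000 + (1-p)*0.000000] = 0.000000; exercise = 0.000000; V(2,0) = max -> 0.000000
  V(2,1) = exp(-r*dt) * [p*0.000000 + (1-p)*8.763850] = 4.451544; exercise = 0.000000; V(2,1) = max -> 4.451544
  V(2,2) = exp(-r*dt) * [p*8.763850 + (1-p)*23.997173] = 16.327987; exercise = 17.253581; V(2,2) = max -> 17.253581
  V(1,0) = exp(-r*dt) * [p*0.000000 + (1-p)*4.451544] = 2.261134; exercise = 0.000000; V(1,0) = max -> 2.261134
  V(1,1) = exp(-r*dt) * [p*4.451544 + (1-p)*17.253581] = 10.866114; exercise = 8.677225; V(1,1) = max -> 10.866114
  V(0,0) = exp(-r*dt) * [p*2.261134 + (1-p)*10.866114] = 6.587207; exercise = 0.000000; V(0,0) = max -> 6.587207

Answer: Price = V(0,0) = 6.5872


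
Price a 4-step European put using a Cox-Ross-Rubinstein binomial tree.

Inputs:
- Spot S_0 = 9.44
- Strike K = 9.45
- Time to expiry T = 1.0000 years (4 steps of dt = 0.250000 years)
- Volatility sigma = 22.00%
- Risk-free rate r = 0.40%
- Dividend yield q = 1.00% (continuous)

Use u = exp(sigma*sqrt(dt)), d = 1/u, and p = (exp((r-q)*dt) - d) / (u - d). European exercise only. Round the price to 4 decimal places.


dt = T/N = 0.250000
u = exp(sigma*sqrt(dt)) = 1.116278; d = 1/u = 0.895834
p = (exp((r-q)*dt) - d) / (u - d) = 0.465728
Discount per step: exp(-r*dt) = 0.999000
Stock lattice S(k, i) with i counting down-moves:
  k=0: S(0,0) = 9.4400
  k=1: S(1,0) = 10.5377; S(1,1) = 8.4567
  k=2: S(2,0) = 11.7630; S(2,1) = 9.4400; S(2,2) = 7.5758
  k=3: S(3,0) = 13.1307; S(3,1) = 10.5377; S(3,2) = 8.4567; S(3,3) = 6.7866
  k=4: S(4,0) = 14.6576; S(4,1) = 11.7630; S(4,2) = 9.4400; S(4,3) = 7.5758; S(4,4) = 6.0797
Terminal payoffs V(N, i) = max(K - S_T, 0):
  V(4,0) = 0.000000; V(4,1) = 0.000000; V(4,2) = 0.010000; V(4,3) = 1.874223; V(4,4) = 3.370296
Backward induction: V(k, i) = exp(-r*dt) * [p * V(k+1, i) + (1-p) * V(k+1, i+1)].
  V(3,0) = exp(-r*dt) * [p*0.000000 + (1-p)*0.000000] = 0.000000
  V(3,1) = exp(-r*dt) * [p*0.000000 + (1-p)*0.010000] = 0.005337
  V(3,2) = exp(-r*dt) * [p*0.010000 + (1-p)*1.874223] = 1.004996
  V(3,3) = exp(-r*dt) * [p*1.874223 + (1-p)*3.370296] = 2.670860
  V(2,0) = exp(-r*dt) * [p*0.000000 + (1-p)*0.005337] = 0.002849
  V(2,1) = exp(-r*dt) * [p*0.005337 + (1-p)*1.004996] = 0.538887
  V(2,2) = exp(-r*dt) * [p*1.004996 + (1-p)*2.670860] = 1.893126
  V(1,0) = exp(-r*dt) * [p*0.002849 + (1-p)*0.538887] = 0.288950
  V(1,1) = exp(-r*dt) * [p*0.538887 + (1-p)*1.893126] = 1.261157
  V(0,0) = exp(-r*dt) * [p*0.288950 + (1-p)*1.261157] = 0.807565

Answer: Price = V(0,0) = 0.8076
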